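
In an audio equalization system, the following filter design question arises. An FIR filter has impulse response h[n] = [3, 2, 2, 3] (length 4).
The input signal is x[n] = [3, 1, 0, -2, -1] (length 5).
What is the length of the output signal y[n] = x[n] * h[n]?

For linear convolution, the output length is:
len(y) = len(x) + len(h) - 1 = 5 + 4 - 1 = 8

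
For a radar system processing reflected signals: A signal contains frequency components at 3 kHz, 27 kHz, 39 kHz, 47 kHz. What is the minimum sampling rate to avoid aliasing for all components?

The highest frequency component is f_max = 47 kHz.
Nyquist rate = 2 * f_max = 2 * 47 kHz = 94 kHz.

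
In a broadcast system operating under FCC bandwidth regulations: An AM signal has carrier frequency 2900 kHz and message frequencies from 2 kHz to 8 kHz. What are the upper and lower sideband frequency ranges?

Upper sideband (USB) = fc + [fm_low, fm_high] = 2900 + [2, 8] = [2902, 2908] kHz
Lower sideband (LSB) = fc - [fm_high, fm_low] = 2900 - [8, 2] = [2892, 2898] kHz
Total occupied spectrum: 2892 kHz to 2908 kHz (plus carrier at 2900 kHz)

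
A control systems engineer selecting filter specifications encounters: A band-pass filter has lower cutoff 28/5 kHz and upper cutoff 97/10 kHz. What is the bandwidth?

Bandwidth = f_high - f_low
= 97/10 kHz - 28/5 kHz = 41/10 kHz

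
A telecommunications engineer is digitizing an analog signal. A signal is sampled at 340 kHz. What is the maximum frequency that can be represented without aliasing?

The maximum frequency that can be represented without aliasing
is the Nyquist frequency: f_max = f_s / 2 = 340 kHz / 2 = 170 kHz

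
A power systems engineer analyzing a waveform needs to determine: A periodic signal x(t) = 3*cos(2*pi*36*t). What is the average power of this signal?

Average power of A*cos(wt) is A^2/2.
P = 3^2 / 2 = 9/2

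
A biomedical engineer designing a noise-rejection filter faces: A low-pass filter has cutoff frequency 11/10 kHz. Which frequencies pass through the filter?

A low-pass filter passes all frequencies below the cutoff frequency 11/10 kHz and attenuates higher frequencies.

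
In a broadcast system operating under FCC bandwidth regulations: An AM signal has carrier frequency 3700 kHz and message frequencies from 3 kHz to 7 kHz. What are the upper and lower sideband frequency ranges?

Upper sideband (USB) = fc + [fm_low, fm_high] = 3700 + [3, 7] = [3703, 3707] kHz
Lower sideband (LSB) = fc - [fm_high, fm_low] = 3700 - [7, 3] = [3693, 3697] kHz
Total occupied spectrum: 3693 kHz to 3707 kHz (plus carrier at 3700 kHz)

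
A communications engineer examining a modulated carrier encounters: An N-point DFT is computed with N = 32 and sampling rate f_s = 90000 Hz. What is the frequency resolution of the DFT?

DFT frequency resolution = f_s / N
= 90000 / 32 = 5625/2 Hz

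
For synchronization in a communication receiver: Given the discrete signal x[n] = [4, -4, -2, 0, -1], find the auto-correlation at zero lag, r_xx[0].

The auto-correlation at zero lag r_xx[0] equals the signal energy.
r_xx[0] = sum of x[n]^2 = 4^2 + (-4)^2 + (-2)^2 + 0^2 + (-1)^2
= 16 + 16 + 4 + 0 + 1 = 37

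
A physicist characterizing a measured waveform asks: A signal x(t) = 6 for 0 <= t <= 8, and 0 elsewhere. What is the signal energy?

Energy = integral of |x(t)|^2 dt over the signal duration
= 6^2 * 8 = 36 * 8 = 288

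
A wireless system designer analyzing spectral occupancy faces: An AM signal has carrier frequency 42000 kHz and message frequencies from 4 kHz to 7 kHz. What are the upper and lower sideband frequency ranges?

Upper sideband (USB) = fc + [fm_low, fm_high] = 42000 + [4, 7] = [42004, 42007] kHz
Lower sideband (LSB) = fc - [fm_high, fm_low] = 42000 - [7, 4] = [41993, 41996] kHz
Total occupied spectrum: 41993 kHz to 42007 kHz (plus carrier at 42000 kHz)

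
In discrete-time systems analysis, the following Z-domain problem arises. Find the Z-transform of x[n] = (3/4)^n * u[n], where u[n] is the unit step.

The Z-transform of a^n * u[n] is z/(z-a) for |z| > |a|.
Here a = 3/4, so X(z) = z/(z - (3/4)) = 4z/(4z - 3)
ROC: |z| > 3/4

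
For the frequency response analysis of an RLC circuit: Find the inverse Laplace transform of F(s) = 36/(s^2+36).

Standard pair: w/(s^2+w^2) <-> sin(wt)*u(t)
Recognize w^2 = 36, so w = 6; numerator 36 = 6*6.
f(t) = 6*sin(6t)*u(t)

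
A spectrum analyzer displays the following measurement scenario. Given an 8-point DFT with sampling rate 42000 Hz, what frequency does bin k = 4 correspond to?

The frequency of DFT bin k is: f_k = k * f_s / N
f_4 = 4 * 42000 / 8 = 21000 Hz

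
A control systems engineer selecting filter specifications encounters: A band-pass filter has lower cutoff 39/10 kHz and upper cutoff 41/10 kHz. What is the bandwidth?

Bandwidth = f_high - f_low
= 41/10 kHz - 39/10 kHz = 1/5 kHz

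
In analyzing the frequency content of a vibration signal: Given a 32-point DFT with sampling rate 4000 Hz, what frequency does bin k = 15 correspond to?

The frequency of DFT bin k is: f_k = k * f_s / N
f_15 = 15 * 4000 / 32 = 1875 Hz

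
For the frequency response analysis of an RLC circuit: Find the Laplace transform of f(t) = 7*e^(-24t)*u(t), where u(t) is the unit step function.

Standard Laplace transform pair:
e^(-at)*u(t) <-> 1/(s+a)
With a = 24: L{7*e^(-24t)*u(t)} = 7/(s+24), ROC: Re(s) > -24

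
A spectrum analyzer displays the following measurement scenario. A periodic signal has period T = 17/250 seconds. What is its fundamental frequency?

The fundamental frequency is the reciprocal of the period.
f = 1/T = 1/(17/250) = 250/17 Hz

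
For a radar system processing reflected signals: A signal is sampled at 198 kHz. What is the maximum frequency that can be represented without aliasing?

The maximum frequency that can be represented without aliasing
is the Nyquist frequency: f_max = f_s / 2 = 198 kHz / 2 = 99 kHz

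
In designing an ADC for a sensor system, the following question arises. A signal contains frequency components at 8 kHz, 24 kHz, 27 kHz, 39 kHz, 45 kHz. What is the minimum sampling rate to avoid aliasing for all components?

The highest frequency component is f_max = 45 kHz.
Nyquist rate = 2 * f_max = 2 * 45 kHz = 90 kHz.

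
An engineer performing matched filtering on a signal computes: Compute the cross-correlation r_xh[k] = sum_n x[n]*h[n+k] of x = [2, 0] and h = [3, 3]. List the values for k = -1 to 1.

Both sequences indexed from 0 and zero outside their support.
Lags with overlap: k = -1 to 1.
  r_xh[-1] = x[1]*h[0] = 0
  r_xh[0] = x[0]*h[0] + x[1]*h[1] = 6
  r_xh[1] = x[0]*h[1] = 6
r_xh = [0, 6, 6] (for k = -1, ..., 1)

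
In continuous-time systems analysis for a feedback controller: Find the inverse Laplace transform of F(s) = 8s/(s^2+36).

Standard pair: s/(s^2+w^2) <-> cos(wt)*u(t)
With k=8, w=6: f(t) = 8*cos(6t)*u(t)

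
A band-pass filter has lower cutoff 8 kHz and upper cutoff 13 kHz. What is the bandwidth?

Bandwidth = f_high - f_low
= 13 kHz - 8 kHz = 5 kHz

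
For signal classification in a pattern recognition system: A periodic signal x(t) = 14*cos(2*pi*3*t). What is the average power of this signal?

Average power of A*cos(wt) is A^2/2.
P = 14^2 / 2 = 196/2 = 98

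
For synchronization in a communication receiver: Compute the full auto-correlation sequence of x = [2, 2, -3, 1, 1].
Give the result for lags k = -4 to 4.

r_xx[k] = sum_m x[m]*x[m+k], indexed from 0, for k = -4 to 4:
  r_xx[-4] = x[4]*x[0] = 2
  r_xx[-3] = x[3]*x[0] + x[4]*x[1] = 4
  r_xx[-2] = x[2]*x[0] + x[3]*x[1] + x[4]*x[2] = -7
  r_xx[-1] = x[1]*x[0] + x[2]*x[1] + x[3]*x[2] + x[4]*x[3] = -4
  r_xx[0] = x[0]*x[0] + x[1]*x[1] + x[2]*x[2] + x[3]*x[3] + x[4]*x[4] = 19
  r_xx[1] = x[0]*x[1] + x[1]*x[2] + x[2]*x[3] + x[3]*x[4] = -4
  r_xx[2] = x[0]*x[2] + x[1]*x[3] + x[2]*x[4] = -7
  r_xx[3] = x[0]*x[3] + x[1]*x[4] = 4
  r_xx[4] = x[0]*x[4] = 2
r_xx = [2, 4, -7, -4, 19, -4, -7, 4, 2]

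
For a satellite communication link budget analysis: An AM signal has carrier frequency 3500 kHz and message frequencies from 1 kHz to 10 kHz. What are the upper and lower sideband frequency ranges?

Upper sideband (USB) = fc + [fm_low, fm_high] = 3500 + [1, 10] = [3501, 3510] kHz
Lower sideband (LSB) = fc - [fm_high, fm_low] = 3500 - [10, 1] = [3490, 3499] kHz
Total occupied spectrum: 3490 kHz to 3510 kHz (plus carrier at 3500 kHz)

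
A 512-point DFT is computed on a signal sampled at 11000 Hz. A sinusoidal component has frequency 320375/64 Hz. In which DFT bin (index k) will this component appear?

DFT frequency resolution = f_s/N = 11000/512 = 1375/64 Hz
Bin index k = f_signal / resolution = 320375/64 / 1375/64 = 233
The signal frequency 320375/64 Hz falls in DFT bin k = 233.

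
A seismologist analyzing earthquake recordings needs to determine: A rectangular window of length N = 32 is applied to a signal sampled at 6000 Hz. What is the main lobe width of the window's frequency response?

For a rectangular window of length N,
the main lobe width in frequency is 2*f_s/N.
= 2*6000/32 = 375 Hz
This determines the minimum frequency separation for resolving two sinusoids.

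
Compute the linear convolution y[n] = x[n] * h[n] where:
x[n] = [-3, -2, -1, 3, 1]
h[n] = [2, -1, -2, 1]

y[n] = sum_k x[k]*h[n-k]. Output length = len(x) + len(h) - 1 = 5 + 4 - 1 = 8.
y[0] = -3*2 = -6
y[1] = -2*2 + -3*-1 = -1
y[2] = -1*2 + -2*-1 + -3*-2 = 6
y[3] = 3*2 + -1*-1 + -2*-2 + -3*1 = 8
y[4] = 1*2 + 3*-1 + -1*-2 + -2*1 = -1
y[5] = 1*-1 + 3*-2 + -1*1 = -8
y[6] = 1*-2 + 3*1 = 1
y[7] = 1*1 = 1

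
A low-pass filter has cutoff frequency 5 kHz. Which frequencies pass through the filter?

A low-pass filter passes all frequencies below the cutoff frequency 5 kHz and attenuates higher frequencies.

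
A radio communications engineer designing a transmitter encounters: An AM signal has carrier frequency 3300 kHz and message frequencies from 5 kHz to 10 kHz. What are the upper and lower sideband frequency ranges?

Upper sideband (USB) = fc + [fm_low, fm_high] = 3300 + [5, 10] = [3305, 3310] kHz
Lower sideband (LSB) = fc - [fm_high, fm_low] = 3300 - [10, 5] = [3290, 3295] kHz
Total occupied spectrum: 3290 kHz to 3310 kHz (plus carrier at 3300 kHz)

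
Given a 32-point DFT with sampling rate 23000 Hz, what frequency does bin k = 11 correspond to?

The frequency of DFT bin k is: f_k = k * f_s / N
f_11 = 11 * 23000 / 32 = 31625/4 Hz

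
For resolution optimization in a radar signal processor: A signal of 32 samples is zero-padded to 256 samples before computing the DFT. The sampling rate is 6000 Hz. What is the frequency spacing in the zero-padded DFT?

Original DFT: N = 32, resolution = f_s/N = 6000/32 = 375/2 Hz
Zero-padded DFT: N = 256, resolution = f_s/N = 6000/256 = 375/16 Hz
Zero-padding interpolates the spectrum (finer frequency grid)
but does NOT improve the true spectral resolution (ability to resolve close frequencies).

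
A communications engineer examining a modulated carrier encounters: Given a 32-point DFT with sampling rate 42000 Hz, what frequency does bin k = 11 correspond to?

The frequency of DFT bin k is: f_k = k * f_s / N
f_11 = 11 * 42000 / 32 = 28875/2 Hz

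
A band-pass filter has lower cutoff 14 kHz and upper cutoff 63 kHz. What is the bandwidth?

Bandwidth = f_high - f_low
= 63 kHz - 14 kHz = 49 kHz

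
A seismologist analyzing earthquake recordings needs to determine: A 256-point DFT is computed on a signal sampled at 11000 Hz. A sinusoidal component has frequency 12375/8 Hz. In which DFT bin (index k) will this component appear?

DFT frequency resolution = f_s/N = 11000/256 = 1375/32 Hz
Bin index k = f_signal / resolution = 12375/8 / 1375/32 = 36
The signal frequency 12375/8 Hz falls in DFT bin k = 36.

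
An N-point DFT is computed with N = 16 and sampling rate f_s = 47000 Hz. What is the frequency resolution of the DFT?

DFT frequency resolution = f_s / N
= 47000 / 16 = 5875/2 Hz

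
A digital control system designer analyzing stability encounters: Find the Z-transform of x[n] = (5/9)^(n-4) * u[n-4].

Time-shifting property: if X(z) = Z{x[n]}, then Z{x[n-d]} = z^(-d) * X(z)
X(z) = z/(z - 5/9) for x[n] = (5/9)^n * u[n]
Z{x[n-4]} = z^(-4) * z/(z - 5/9) = z^(-3)/(z - 5/9)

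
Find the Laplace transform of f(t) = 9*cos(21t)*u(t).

Standard pair: cos(wt)*u(t) <-> s/(s^2+w^2)
With w = 21: L{9*cos(21t)*u(t)} = 9s/(s^2+441)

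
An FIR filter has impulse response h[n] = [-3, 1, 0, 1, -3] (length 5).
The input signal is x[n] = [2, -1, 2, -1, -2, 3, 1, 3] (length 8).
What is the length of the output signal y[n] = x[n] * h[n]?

For linear convolution, the output length is:
len(y) = len(x) + len(h) - 1 = 8 + 5 - 1 = 12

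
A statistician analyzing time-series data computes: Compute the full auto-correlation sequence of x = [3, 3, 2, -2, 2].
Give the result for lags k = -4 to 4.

r_xx[k] = sum_m x[m]*x[m+k], indexed from 0, for k = -4 to 4:
  r_xx[-4] = x[4]*x[0] = 6
  r_xx[-3] = x[3]*x[0] + x[4]*x[1] = 0
  r_xx[-2] = x[2]*x[0] + x[3]*x[1] + x[4]*x[2] = 4
  r_xx[-1] = x[1]*x[0] + x[2]*x[1] + x[3]*x[2] + x[4]*x[3] = 7
  r_xx[0] = x[0]*x[0] + x[1]*x[1] + x[2]*x[2] + x[3]*x[3] + x[4]*x[4] = 30
  r_xx[1] = x[0]*x[1] + x[1]*x[2] + x[2]*x[3] + x[3]*x[4] = 7
  r_xx[2] = x[0]*x[2] + x[1]*x[3] + x[2]*x[4] = 4
  r_xx[3] = x[0]*x[3] + x[1]*x[4] = 0
  r_xx[4] = x[0]*x[4] = 6
r_xx = [6, 0, 4, 7, 30, 7, 4, 0, 6]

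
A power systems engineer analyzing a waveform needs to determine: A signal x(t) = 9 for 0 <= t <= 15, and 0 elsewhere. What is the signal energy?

Energy = integral of |x(t)|^2 dt over the signal duration
= 9^2 * 15 = 81 * 15 = 1215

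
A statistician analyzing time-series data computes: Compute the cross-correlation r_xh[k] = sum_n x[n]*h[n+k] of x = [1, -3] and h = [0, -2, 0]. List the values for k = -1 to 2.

Both sequences indexed from 0 and zero outside their support.
Lags with overlap: k = -1 to 2.
  r_xh[-1] = x[1]*h[0] = 0
  r_xh[0] = x[0]*h[0] + x[1]*h[1] = 6
  r_xh[1] = x[0]*h[1] + x[1]*h[2] = -2
  r_xh[2] = x[0]*h[2] = 0
r_xh = [0, 6, -2, 0] (for k = -1, ..., 2)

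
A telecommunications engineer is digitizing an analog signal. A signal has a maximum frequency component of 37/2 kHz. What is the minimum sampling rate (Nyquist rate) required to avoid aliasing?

By the Nyquist-Shannon sampling theorem,
the minimum sampling rate (Nyquist rate) must be at least 2 * f_max.
Nyquist rate = 2 * 37/2 kHz = 37 kHz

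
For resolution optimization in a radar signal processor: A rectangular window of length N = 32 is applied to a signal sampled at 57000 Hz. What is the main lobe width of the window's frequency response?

For a rectangular window of length N,
the main lobe width in frequency is 2*f_s/N.
= 2*57000/32 = 7125/2 Hz
This determines the minimum frequency separation for resolving two sinusoids.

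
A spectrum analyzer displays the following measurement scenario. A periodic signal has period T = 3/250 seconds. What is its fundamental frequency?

The fundamental frequency is the reciprocal of the period.
f = 1/T = 1/(3/250) = 250/3 Hz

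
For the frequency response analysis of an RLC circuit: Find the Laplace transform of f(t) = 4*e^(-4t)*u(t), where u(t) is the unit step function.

Standard Laplace transform pair:
e^(-at)*u(t) <-> 1/(s+a)
With a = 4: L{4*e^(-4t)*u(t)} = 4/(s+4), ROC: Re(s) > -4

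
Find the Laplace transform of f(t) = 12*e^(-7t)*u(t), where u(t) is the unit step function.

Standard Laplace transform pair:
e^(-at)*u(t) <-> 1/(s+a)
With a = 7: L{12*e^(-7t)*u(t)} = 12/(s+7), ROC: Re(s) > -7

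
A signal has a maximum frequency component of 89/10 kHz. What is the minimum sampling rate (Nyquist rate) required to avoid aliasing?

By the Nyquist-Shannon sampling theorem,
the minimum sampling rate (Nyquist rate) must be at least 2 * f_max.
Nyquist rate = 2 * 89/10 kHz = 89/5 kHz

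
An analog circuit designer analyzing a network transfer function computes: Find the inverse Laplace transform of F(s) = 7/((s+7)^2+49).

Standard pair: w/((s+a)^2+w^2) <-> e^(-at)*sin(wt)*u(t)
With a=7, w=7: f(t) = e^(-7t)*sin(7t)*u(t)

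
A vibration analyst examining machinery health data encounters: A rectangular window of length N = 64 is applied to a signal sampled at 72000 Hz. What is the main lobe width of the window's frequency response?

For a rectangular window of length N,
the main lobe width in frequency is 2*f_s/N.
= 2*72000/64 = 2250 Hz
This determines the minimum frequency separation for resolving two sinusoids.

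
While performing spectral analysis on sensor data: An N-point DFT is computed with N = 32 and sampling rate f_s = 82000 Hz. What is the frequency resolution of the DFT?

DFT frequency resolution = f_s / N
= 82000 / 32 = 5125/2 Hz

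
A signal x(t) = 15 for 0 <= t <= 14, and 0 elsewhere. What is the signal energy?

Energy = integral of |x(t)|^2 dt over the signal duration
= 15^2 * 14 = 225 * 14 = 3150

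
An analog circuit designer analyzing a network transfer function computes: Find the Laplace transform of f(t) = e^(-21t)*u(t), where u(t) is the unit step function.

Standard Laplace transform pair:
e^(-at)*u(t) <-> 1/(s+a)
With a = 21: L{e^(-21t)*u(t)} = 1/(s+21), ROC: Re(s) > -21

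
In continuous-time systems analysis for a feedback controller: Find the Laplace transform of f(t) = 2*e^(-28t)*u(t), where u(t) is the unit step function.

Standard Laplace transform pair:
e^(-at)*u(t) <-> 1/(s+a)
With a = 28: L{2*e^(-28t)*u(t)} = 2/(s+28), ROC: Re(s) > -28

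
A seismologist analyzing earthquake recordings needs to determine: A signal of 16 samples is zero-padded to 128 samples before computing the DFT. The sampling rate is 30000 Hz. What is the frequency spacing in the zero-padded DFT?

Original DFT: N = 16, resolution = f_s/N = 30000/16 = 1875 Hz
Zero-padded DFT: N = 128, resolution = f_s/N = 30000/128 = 1875/8 Hz
Zero-padding interpolates the spectrum (finer frequency grid)
but does NOT improve the true spectral resolution (ability to resolve close frequencies).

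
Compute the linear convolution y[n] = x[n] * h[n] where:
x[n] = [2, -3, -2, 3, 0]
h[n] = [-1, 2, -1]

y[n] = sum_k x[k]*h[n-k]. Output length = len(x) + len(h) - 1 = 5 + 3 - 1 = 7.
y[0] = 2*-1 = -2
y[1] = -3*-1 + 2*2 = 7
y[2] = -2*-1 + -3*2 + 2*-1 = -6
y[3] = 3*-1 + -2*2 + -3*-1 = -4
y[4] = 0*-1 + 3*2 + -2*-1 = 8
y[5] = 0*2 + 3*-1 = -3
y[6] = 0*-1 = 0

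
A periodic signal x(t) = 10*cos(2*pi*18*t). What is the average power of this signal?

Average power of A*cos(wt) is A^2/2.
P = 10^2 / 2 = 100/2 = 50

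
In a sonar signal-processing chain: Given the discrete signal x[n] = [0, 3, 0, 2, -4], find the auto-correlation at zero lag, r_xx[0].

The auto-correlation at zero lag r_xx[0] equals the signal energy.
r_xx[0] = sum of x[n]^2 = 0^2 + 3^2 + 0^2 + 2^2 + (-4)^2
= 0 + 9 + 0 + 4 + 16 = 29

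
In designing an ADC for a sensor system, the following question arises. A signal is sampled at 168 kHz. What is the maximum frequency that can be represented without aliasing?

The maximum frequency that can be represented without aliasing
is the Nyquist frequency: f_max = f_s / 2 = 168 kHz / 2 = 84 kHz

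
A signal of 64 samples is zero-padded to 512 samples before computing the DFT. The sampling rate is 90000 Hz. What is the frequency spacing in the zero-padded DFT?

Original DFT: N = 64, resolution = f_s/N = 90000/64 = 5625/4 Hz
Zero-padded DFT: N = 512, resolution = f_s/N = 90000/512 = 5625/32 Hz
Zero-padding interpolates the spectrum (finer frequency grid)
but does NOT improve the true spectral resolution (ability to resolve close frequencies).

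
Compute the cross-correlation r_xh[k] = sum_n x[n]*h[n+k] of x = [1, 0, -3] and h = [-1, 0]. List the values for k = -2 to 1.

Both sequences indexed from 0 and zero outside their support.
Lags with overlap: k = -2 to 1.
  r_xh[-2] = x[2]*h[0] = 3
  r_xh[-1] = x[1]*h[0] + x[2]*h[1] = 0
  r_xh[0] = x[0]*h[0] + x[1]*h[1] = -1
  r_xh[1] = x[0]*h[1] = 0
r_xh = [3, 0, -1, 0] (for k = -2, ..., 1)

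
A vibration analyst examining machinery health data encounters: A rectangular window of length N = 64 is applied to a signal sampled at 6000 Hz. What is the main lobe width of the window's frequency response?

For a rectangular window of length N,
the main lobe width in frequency is 2*f_s/N.
= 2*6000/64 = 375/2 Hz
This determines the minimum frequency separation for resolving two sinusoids.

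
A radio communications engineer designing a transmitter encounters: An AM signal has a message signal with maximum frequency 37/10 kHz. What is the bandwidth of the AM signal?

In AM (double-sideband), the bandwidth is twice the message frequency.
BW = 2 * f_m = 2 * 37/10 kHz = 37/5 kHz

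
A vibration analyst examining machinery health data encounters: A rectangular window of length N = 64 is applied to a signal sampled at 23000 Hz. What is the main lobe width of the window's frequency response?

For a rectangular window of length N,
the main lobe width in frequency is 2*f_s/N.
= 2*23000/64 = 2875/4 Hz
This determines the minimum frequency separation for resolving two sinusoids.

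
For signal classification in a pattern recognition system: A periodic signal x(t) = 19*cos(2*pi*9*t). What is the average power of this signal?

Average power of A*cos(wt) is A^2/2.
P = 19^2 / 2 = 361/2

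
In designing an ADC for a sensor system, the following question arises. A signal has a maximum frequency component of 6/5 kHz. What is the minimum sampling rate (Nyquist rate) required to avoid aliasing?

By the Nyquist-Shannon sampling theorem,
the minimum sampling rate (Nyquist rate) must be at least 2 * f_max.
Nyquist rate = 2 * 6/5 kHz = 12/5 kHz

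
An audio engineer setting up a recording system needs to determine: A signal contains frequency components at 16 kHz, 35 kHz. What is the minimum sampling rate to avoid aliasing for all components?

The highest frequency component is f_max = 35 kHz.
Nyquist rate = 2 * f_max = 2 * 35 kHz = 70 kHz.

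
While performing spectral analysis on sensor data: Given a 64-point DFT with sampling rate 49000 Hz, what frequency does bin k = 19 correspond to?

The frequency of DFT bin k is: f_k = k * f_s / N
f_19 = 19 * 49000 / 64 = 116375/8 Hz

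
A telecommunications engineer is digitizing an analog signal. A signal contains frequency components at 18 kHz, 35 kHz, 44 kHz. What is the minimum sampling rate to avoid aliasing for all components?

The highest frequency component is f_max = 44 kHz.
Nyquist rate = 2 * f_max = 2 * 44 kHz = 88 kHz.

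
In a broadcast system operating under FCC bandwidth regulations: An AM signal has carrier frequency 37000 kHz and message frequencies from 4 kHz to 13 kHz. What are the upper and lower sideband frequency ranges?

Upper sideband (USB) = fc + [fm_low, fm_high] = 37000 + [4, 13] = [37004, 37013] kHz
Lower sideband (LSB) = fc - [fm_high, fm_low] = 37000 - [13, 4] = [36987, 36996] kHz
Total occupied spectrum: 36987 kHz to 37013 kHz (plus carrier at 37000 kHz)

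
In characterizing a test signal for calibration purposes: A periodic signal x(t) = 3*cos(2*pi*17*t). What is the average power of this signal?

Average power of A*cos(wt) is A^2/2.
P = 3^2 / 2 = 9/2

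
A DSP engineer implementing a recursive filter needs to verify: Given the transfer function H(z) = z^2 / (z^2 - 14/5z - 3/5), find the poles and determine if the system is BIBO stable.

Poles are roots of the denominator: z^2 - 14/5z - 3/5 = 0.
Quadratic formula: z = [-(-14/5) +/- sqrt((-14/5)^2 - 4*(-3/5))] / 2
Discriminant = 196/25 + 12/5 = 256/25; sqrt = 16/5.
z = (14/5 +/- 16/5) / 2 => z = 3 or z = -1/5.
|p1| = 3, |p2| = 1/5.
For BIBO stability, all poles must lie inside the unit circle (|p| < 1).
System is UNSTABLE since at least one |p| >= 1.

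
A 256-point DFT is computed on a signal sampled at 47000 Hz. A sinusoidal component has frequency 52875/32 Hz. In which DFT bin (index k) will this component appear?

DFT frequency resolution = f_s/N = 47000/256 = 5875/32 Hz
Bin index k = f_signal / resolution = 52875/32 / 5875/32 = 9
The signal frequency 52875/32 Hz falls in DFT bin k = 9.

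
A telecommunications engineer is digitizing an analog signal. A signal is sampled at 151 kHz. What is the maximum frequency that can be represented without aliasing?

The maximum frequency that can be represented without aliasing
is the Nyquist frequency: f_max = f_s / 2 = 151 kHz / 2 = 151/2 kHz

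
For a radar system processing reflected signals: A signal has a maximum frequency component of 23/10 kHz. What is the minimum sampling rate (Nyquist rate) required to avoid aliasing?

By the Nyquist-Shannon sampling theorem,
the minimum sampling rate (Nyquist rate) must be at least 2 * f_max.
Nyquist rate = 2 * 23/10 kHz = 23/5 kHz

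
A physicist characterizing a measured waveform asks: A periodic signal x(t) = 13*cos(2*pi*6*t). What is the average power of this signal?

Average power of A*cos(wt) is A^2/2.
P = 13^2 / 2 = 169/2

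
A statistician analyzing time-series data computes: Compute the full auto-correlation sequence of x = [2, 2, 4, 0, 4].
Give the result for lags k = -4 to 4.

r_xx[k] = sum_m x[m]*x[m+k], indexed from 0, for k = -4 to 4:
  r_xx[-4] = x[4]*x[0] = 8
  r_xx[-3] = x[3]*x[0] + x[4]*x[1] = 8
  r_xx[-2] = x[2]*x[0] + x[3]*x[1] + x[4]*x[2] = 24
  r_xx[-1] = x[1]*x[0] + x[2]*x[1] + x[3]*x[2] + x[4]*x[3] = 12
  r_xx[0] = x[0]*x[0] + x[1]*x[1] + x[2]*x[2] + x[3]*x[3] + x[4]*x[4] = 40
  r_xx[1] = x[0]*x[1] + x[1]*x[2] + x[2]*x[3] + x[3]*x[4] = 12
  r_xx[2] = x[0]*x[2] + x[1]*x[3] + x[2]*x[4] = 24
  r_xx[3] = x[0]*x[3] + x[1]*x[4] = 8
  r_xx[4] = x[0]*x[4] = 8
r_xx = [8, 8, 24, 12, 40, 12, 24, 8, 8]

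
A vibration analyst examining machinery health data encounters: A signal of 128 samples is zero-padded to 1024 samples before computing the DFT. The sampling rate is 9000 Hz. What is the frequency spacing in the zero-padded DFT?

Original DFT: N = 128, resolution = f_s/N = 9000/128 = 1125/16 Hz
Zero-padded DFT: N = 1024, resolution = f_s/N = 9000/1024 = 1125/128 Hz
Zero-padding interpolates the spectrum (finer frequency grid)
but does NOT improve the true spectral resolution (ability to resolve close frequencies).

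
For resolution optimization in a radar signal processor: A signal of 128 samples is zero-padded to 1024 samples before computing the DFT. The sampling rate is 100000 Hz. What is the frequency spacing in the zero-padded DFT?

Original DFT: N = 128, resolution = f_s/N = 100000/128 = 3125/4 Hz
Zero-padded DFT: N = 1024, resolution = f_s/N = 100000/1024 = 3125/32 Hz
Zero-padding interpolates the spectrum (finer frequency grid)
but does NOT improve the true spectral resolution (ability to resolve close frequencies).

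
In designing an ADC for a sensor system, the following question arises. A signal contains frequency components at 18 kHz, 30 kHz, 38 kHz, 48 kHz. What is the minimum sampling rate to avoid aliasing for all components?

The highest frequency component is f_max = 48 kHz.
Nyquist rate = 2 * f_max = 2 * 48 kHz = 96 kHz.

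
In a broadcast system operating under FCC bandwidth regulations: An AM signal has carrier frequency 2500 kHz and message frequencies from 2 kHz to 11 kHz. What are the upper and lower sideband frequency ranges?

Upper sideband (USB) = fc + [fm_low, fm_high] = 2500 + [2, 11] = [2502, 2511] kHz
Lower sideband (LSB) = fc - [fm_high, fm_low] = 2500 - [11, 2] = [2489, 2498] kHz
Total occupied spectrum: 2489 kHz to 2511 kHz (plus carrier at 2500 kHz)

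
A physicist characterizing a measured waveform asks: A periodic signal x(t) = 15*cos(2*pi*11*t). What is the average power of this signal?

Average power of A*cos(wt) is A^2/2.
P = 15^2 / 2 = 225/2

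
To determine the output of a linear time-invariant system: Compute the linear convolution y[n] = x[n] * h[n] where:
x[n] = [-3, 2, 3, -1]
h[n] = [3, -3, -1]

y[n] = sum_k x[k]*h[n-k]. Output length = len(x) + len(h) - 1 = 4 + 3 - 1 = 6.
y[0] = -3*3 = -9
y[1] = 2*3 + -3*-3 = 15
y[2] = 3*3 + 2*-3 + -3*-1 = 6
y[3] = -1*3 + 3*-3 + 2*-1 = -14
y[4] = -1*-3 + 3*-1 = 0
y[5] = -1*-1 = 1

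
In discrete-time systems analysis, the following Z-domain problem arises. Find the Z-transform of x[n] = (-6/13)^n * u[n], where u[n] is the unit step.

The Z-transform of a^n * u[n] is z/(z-a) for |z| > |a|.
Here a = -6/13, so X(z) = z/(z - (-6/13)) = 13z/(13z + 6)
ROC: |z| > 6/13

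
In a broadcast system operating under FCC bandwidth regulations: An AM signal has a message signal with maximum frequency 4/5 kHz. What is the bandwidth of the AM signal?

In AM (double-sideband), the bandwidth is twice the message frequency.
BW = 2 * f_m = 2 * 4/5 kHz = 8/5 kHz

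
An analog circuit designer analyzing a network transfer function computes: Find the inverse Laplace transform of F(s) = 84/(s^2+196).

Standard pair: w/(s^2+w^2) <-> sin(wt)*u(t)
Recognize w^2 = 196, so w = 14; numerator 84 = 6*14.
f(t) = 6*sin(14t)*u(t)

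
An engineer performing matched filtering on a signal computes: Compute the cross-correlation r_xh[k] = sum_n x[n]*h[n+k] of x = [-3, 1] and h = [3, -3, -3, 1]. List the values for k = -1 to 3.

Both sequences indexed from 0 and zero outside their support.
Lags with overlap: k = -1 to 3.
  r_xh[-1] = x[1]*h[0] = 3
  r_xh[0] = x[0]*h[0] + x[1]*h[1] = -12
  r_xh[1] = x[0]*h[1] + x[1]*h[2] = 6
  r_xh[2] = x[0]*h[2] + x[1]*h[3] = 10
  r_xh[3] = x[0]*h[3] = -3
r_xh = [3, -12, 6, 10, -3] (for k = -1, ..., 3)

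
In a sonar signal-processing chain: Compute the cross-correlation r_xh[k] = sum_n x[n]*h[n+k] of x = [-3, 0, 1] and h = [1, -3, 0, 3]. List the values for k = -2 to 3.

Both sequences indexed from 0 and zero outside their support.
Lags with overlap: k = -2 to 3.
  r_xh[-2] = x[2]*h[0] = 1
  r_xh[-1] = x[1]*h[0] + x[2]*h[1] = -3
  r_xh[0] = x[0]*h[0] + x[1]*h[1] + x[2]*h[2] = -3
  r_xh[1] = x[0]*h[1] + x[1]*h[2] + x[2]*h[3] = 12
  r_xh[2] = x[0]*h[2] + x[1]*h[3] = 0
  r_xh[3] = x[0]*h[3] = -9
r_xh = [1, -3, -3, 12, 0, -9] (for k = -2, ..., 3)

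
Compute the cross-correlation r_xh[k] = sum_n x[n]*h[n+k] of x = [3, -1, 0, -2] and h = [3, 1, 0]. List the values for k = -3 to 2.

Both sequences indexed from 0 and zero outside their support.
Lags with overlap: k = -3 to 2.
  r_xh[-3] = x[3]*h[0] = -6
  r_xh[-2] = x[2]*h[0] + x[3]*h[1] = -2
  r_xh[-1] = x[1]*h[0] + x[2]*h[1] + x[3]*h[2] = -3
  r_xh[0] = x[0]*h[0] + x[1]*h[1] + x[2]*h[2] = 8
  r_xh[1] = x[0]*h[1] + x[1]*h[2] = 3
  r_xh[2] = x[0]*h[2] = 0
r_xh = [-6, -2, -3, 8, 3, 0] (for k = -3, ..., 2)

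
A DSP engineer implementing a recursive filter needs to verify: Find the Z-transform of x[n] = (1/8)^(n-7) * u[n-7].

Time-shifting property: if X(z) = Z{x[n]}, then Z{x[n-d]} = z^(-d) * X(z)
X(z) = z/(z - 1/8) for x[n] = (1/8)^n * u[n]
Z{x[n-7]} = z^(-7) * z/(z - 1/8) = z^(-6)/(z - 1/8)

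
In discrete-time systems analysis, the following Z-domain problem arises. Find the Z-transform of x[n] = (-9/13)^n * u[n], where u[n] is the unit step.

The Z-transform of a^n * u[n] is z/(z-a) for |z| > |a|.
Here a = -9/13, so X(z) = z/(z - (-9/13)) = 13z/(13z + 9)
ROC: |z| > 9/13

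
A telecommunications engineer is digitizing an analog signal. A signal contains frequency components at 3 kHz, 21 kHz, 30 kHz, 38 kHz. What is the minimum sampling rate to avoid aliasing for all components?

The highest frequency component is f_max = 38 kHz.
Nyquist rate = 2 * f_max = 2 * 38 kHz = 76 kHz.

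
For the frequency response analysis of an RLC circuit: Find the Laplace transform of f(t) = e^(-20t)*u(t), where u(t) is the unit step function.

Standard Laplace transform pair:
e^(-at)*u(t) <-> 1/(s+a)
With a = 20: L{e^(-20t)*u(t)} = 1/(s+20), ROC: Re(s) > -20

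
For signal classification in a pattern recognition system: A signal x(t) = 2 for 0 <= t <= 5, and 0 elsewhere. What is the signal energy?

Energy = integral of |x(t)|^2 dt over the signal duration
= 2^2 * 5 = 4 * 5 = 20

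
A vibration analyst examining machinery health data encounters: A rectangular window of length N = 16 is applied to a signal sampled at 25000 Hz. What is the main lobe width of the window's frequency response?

For a rectangular window of length N,
the main lobe width in frequency is 2*f_s/N.
= 2*25000/16 = 3125 Hz
This determines the minimum frequency separation for resolving two sinusoids.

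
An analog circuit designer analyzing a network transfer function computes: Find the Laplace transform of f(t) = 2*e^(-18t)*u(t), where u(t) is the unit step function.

Standard Laplace transform pair:
e^(-at)*u(t) <-> 1/(s+a)
With a = 18: L{2*e^(-18t)*u(t)} = 2/(s+18), ROC: Re(s) > -18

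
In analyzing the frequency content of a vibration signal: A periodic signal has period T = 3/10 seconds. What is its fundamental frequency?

The fundamental frequency is the reciprocal of the period.
f = 1/T = 1/(3/10) = 10/3 Hz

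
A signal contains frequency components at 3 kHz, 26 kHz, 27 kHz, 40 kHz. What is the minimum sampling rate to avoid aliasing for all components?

The highest frequency component is f_max = 40 kHz.
Nyquist rate = 2 * f_max = 2 * 40 kHz = 80 kHz.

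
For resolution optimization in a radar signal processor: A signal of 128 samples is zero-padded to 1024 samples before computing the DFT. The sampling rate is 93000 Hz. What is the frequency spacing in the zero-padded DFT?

Original DFT: N = 128, resolution = f_s/N = 93000/128 = 11625/16 Hz
Zero-padded DFT: N = 1024, resolution = f_s/N = 93000/1024 = 11625/128 Hz
Zero-padding interpolates the spectrum (finer frequency grid)
but does NOT improve the true spectral resolution (ability to resolve close frequencies).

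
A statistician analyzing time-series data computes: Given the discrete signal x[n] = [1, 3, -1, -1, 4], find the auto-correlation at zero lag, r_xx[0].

The auto-correlation at zero lag r_xx[0] equals the signal energy.
r_xx[0] = sum of x[n]^2 = 1^2 + 3^2 + (-1)^2 + (-1)^2 + 4^2
= 1 + 9 + 1 + 1 + 16 = 28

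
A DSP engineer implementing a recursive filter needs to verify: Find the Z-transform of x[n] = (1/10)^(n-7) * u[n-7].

Time-shifting property: if X(z) = Z{x[n]}, then Z{x[n-d]} = z^(-d) * X(z)
X(z) = z/(z - 1/10) for x[n] = (1/10)^n * u[n]
Z{x[n-7]} = z^(-7) * z/(z - 1/10) = z^(-6)/(z - 1/10)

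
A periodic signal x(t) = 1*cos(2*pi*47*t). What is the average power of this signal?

Average power of A*cos(wt) is A^2/2.
P = 1^2 / 2 = 1/2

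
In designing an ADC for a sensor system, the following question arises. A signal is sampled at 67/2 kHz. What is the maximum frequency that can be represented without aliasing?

The maximum frequency that can be represented without aliasing
is the Nyquist frequency: f_max = f_s / 2 = 67/2 kHz / 2 = 67/4 kHz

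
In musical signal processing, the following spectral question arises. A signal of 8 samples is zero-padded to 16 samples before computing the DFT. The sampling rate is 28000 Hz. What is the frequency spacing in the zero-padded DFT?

Original DFT: N = 8, resolution = f_s/N = 28000/8 = 3500 Hz
Zero-padded DFT: N = 16, resolution = f_s/N = 28000/16 = 1750 Hz
Zero-padding interpolates the spectrum (finer frequency grid)
but does NOT improve the true spectral resolution (ability to resolve close frequencies).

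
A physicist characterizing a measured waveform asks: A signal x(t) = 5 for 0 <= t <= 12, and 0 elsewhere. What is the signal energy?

Energy = integral of |x(t)|^2 dt over the signal duration
= 5^2 * 12 = 25 * 12 = 300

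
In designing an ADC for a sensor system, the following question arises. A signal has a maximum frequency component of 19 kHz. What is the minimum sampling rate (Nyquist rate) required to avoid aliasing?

By the Nyquist-Shannon sampling theorem,
the minimum sampling rate (Nyquist rate) must be at least 2 * f_max.
Nyquist rate = 2 * 19 kHz = 38 kHz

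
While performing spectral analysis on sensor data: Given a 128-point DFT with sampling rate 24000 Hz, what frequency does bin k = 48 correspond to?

The frequency of DFT bin k is: f_k = k * f_s / N
f_48 = 48 * 24000 / 128 = 9000 Hz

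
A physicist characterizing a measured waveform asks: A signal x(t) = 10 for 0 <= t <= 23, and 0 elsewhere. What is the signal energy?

Energy = integral of |x(t)|^2 dt over the signal duration
= 10^2 * 23 = 100 * 23 = 2300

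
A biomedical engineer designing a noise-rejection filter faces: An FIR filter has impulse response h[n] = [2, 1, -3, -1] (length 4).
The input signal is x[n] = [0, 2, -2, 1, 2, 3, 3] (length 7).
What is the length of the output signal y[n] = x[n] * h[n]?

For linear convolution, the output length is:
len(y) = len(x) + len(h) - 1 = 7 + 4 - 1 = 10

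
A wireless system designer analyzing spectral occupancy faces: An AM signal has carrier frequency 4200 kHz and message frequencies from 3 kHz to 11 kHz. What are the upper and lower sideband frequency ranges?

Upper sideband (USB) = fc + [fm_low, fm_high] = 4200 + [3, 11] = [4203, 4211] kHz
Lower sideband (LSB) = fc - [fm_high, fm_low] = 4200 - [11, 3] = [4189, 4197] kHz
Total occupied spectrum: 4189 kHz to 4211 kHz (plus carrier at 4200 kHz)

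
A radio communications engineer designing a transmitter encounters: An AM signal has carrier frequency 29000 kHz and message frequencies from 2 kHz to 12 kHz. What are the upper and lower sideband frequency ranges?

Upper sideband (USB) = fc + [fm_low, fm_high] = 29000 + [2, 12] = [29002, 29012] kHz
Lower sideband (LSB) = fc - [fm_high, fm_low] = 29000 - [12, 2] = [28988, 28998] kHz
Total occupied spectrum: 28988 kHz to 29012 kHz (plus carrier at 29000 kHz)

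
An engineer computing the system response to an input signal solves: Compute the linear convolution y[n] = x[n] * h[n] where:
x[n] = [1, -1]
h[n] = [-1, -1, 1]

y[n] = sum_k x[k]*h[n-k]. Output length = len(x) + len(h) - 1 = 2 + 3 - 1 = 4.
y[0] = 1*-1 = -1
y[1] = -1*-1 + 1*-1 = 0
y[2] = -1*-1 + 1*1 = 2
y[3] = -1*1 = -1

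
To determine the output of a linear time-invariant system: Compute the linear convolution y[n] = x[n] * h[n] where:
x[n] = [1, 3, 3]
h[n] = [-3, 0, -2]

y[n] = sum_k x[k]*h[n-k]. Output length = len(x) + len(h) - 1 = 3 + 3 - 1 = 5.
y[0] = 1*-3 = -3
y[1] = 3*-3 + 1*0 = -9
y[2] = 3*-3 + 3*0 + 1*-2 = -11
y[3] = 3*0 + 3*-2 = -6
y[4] = 3*-2 = -6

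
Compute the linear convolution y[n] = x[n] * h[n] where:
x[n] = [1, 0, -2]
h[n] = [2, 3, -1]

y[n] = sum_k x[k]*h[n-k]. Output length = len(x) + len(h) - 1 = 3 + 3 - 1 = 5.
y[0] = 1*2 = 2
y[1] = 0*2 + 1*3 = 3
y[2] = -2*2 + 0*3 + 1*-1 = -5
y[3] = -2*3 + 0*-1 = -6
y[4] = -2*-1 = 2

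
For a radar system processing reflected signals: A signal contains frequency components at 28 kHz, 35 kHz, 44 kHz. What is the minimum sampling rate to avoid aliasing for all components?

The highest frequency component is f_max = 44 kHz.
Nyquist rate = 2 * f_max = 2 * 44 kHz = 88 kHz.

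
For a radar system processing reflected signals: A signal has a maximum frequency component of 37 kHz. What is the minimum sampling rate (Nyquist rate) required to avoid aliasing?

By the Nyquist-Shannon sampling theorem,
the minimum sampling rate (Nyquist rate) must be at least 2 * f_max.
Nyquist rate = 2 * 37 kHz = 74 kHz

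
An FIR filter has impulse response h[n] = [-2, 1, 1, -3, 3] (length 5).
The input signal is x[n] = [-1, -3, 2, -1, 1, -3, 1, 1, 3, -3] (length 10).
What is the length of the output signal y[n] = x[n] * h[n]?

For linear convolution, the output length is:
len(y) = len(x) + len(h) - 1 = 10 + 5 - 1 = 14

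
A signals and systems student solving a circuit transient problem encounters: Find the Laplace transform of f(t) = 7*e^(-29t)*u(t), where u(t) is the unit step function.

Standard Laplace transform pair:
e^(-at)*u(t) <-> 1/(s+a)
With a = 29: L{7*e^(-29t)*u(t)} = 7/(s+29), ROC: Re(s) > -29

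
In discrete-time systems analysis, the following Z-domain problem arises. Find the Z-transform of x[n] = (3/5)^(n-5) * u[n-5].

Time-shifting property: if X(z) = Z{x[n]}, then Z{x[n-d]} = z^(-d) * X(z)
X(z) = z/(z - 3/5) for x[n] = (3/5)^n * u[n]
Z{x[n-5]} = z^(-5) * z/(z - 3/5) = z^(-4)/(z - 3/5)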